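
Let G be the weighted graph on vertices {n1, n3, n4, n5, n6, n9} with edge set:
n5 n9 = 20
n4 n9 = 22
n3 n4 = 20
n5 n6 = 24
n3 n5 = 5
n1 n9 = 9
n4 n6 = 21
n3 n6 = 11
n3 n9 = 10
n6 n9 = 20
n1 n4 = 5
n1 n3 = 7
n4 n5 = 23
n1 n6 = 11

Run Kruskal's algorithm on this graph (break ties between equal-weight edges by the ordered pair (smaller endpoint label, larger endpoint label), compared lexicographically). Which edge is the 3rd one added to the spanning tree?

n1-n3

Kruskal's algorithm — process edges by increasing weight (ties by edge label):
n1 n4 (5): add. Components now {n6} {n1,n4} {n5} {n3} {n9}
n3 n5 (5): add. Components now {n6} {n1,n4} {n3,n5} {n9}
n1 n3 (7): add. Components now {n6} {n1,n3,n4,n5} {n9}
n1 n9 (9): add. Components now {n6} {n1,n3,n4,n5,n9}
n3 n9 (10): skip — n3 and n9 already connected.
n1 n6 (11): add. Components now {n1,n3,n4,n5,n6,n9}
The 3rd edge added is n1 n3.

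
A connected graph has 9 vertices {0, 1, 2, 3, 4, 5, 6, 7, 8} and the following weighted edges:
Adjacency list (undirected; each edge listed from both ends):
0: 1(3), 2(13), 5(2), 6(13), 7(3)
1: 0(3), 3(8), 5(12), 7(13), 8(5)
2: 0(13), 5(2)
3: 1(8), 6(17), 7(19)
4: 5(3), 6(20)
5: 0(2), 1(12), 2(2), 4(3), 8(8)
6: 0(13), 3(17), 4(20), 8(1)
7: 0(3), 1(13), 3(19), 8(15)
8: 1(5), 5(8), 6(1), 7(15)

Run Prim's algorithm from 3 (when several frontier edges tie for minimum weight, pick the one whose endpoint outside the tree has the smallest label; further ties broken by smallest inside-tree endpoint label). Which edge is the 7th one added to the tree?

Grow the tree from 3 using Prim:
Step 1: cheapest edge leaving the tree is 1 3 (8); add 1.
Step 2: cheapest edge leaving the tree is 0 1 (3); add 0.
Step 3: cheapest edge leaving the tree is 0 5 (2); add 5.
Step 4: cheapest edge leaving the tree is 2 5 (2); add 2.
Step 5: cheapest edge leaving the tree is 4 5 (3); add 4.
Step 6: cheapest edge leaving the tree is 0 7 (3); add 7.
Step 7: cheapest edge leaving the tree is 1 8 (5); add 8.
Step 8: cheapest edge leaving the tree is 6 8 (1); add 6.
The 7th edge added is 1 8.

1-8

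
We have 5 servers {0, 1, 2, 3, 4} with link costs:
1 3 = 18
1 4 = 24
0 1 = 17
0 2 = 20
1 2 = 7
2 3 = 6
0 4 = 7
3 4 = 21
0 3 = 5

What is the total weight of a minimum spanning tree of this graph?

Kruskal's algorithm — process edges by increasing weight (ties by edge label):
0 3 (5): add. Components now {0,3} {1} {2} {4}
2 3 (6): add. Components now {0,2,3} {1} {4}
0 4 (7): add. Components now {0,2,3,4} {1}
1 2 (7): add. Components now {0,1,2,3,4}
MST edges: 0 3, 2 3, 0 4, 1 2; total weight 5+6+7+7 = 25.

25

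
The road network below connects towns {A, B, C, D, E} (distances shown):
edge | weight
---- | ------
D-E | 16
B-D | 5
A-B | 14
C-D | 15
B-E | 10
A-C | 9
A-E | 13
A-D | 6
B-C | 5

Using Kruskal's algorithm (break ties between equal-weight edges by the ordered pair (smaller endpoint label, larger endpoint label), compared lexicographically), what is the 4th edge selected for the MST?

Kruskal's algorithm — process edges by increasing weight (ties by edge label):
B-C (5): add. Components now {A} {B,C} {D} {E}
B-D (5): add. Components now {A} {B,C,D} {E}
A-D (6): add. Components now {A,B,C,D} {E}
A-C (9): skip — A and C already connected.
B-E (10): add. Components now {A,B,C,D,E}
The 4th edge added is B-E.

B-E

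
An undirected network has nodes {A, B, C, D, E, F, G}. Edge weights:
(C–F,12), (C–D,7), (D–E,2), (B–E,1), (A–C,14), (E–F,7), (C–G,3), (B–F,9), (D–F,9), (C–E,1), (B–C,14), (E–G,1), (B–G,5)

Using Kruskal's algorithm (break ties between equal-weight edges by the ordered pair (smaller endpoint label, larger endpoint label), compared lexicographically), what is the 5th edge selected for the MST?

E-F

Sort edges by weight, then run Kruskal:
B–E (1): add — endpoints in different components.
C–E (1): add — endpoints in different components.
E–G (1): add — endpoints in different components.
D–E (2): add — endpoints in different components.
C–G (3): skip — C and G already connected.
B–G (5): skip — B and G already connected.
C–D (7): skip — C and D already connected.
E–F (7): add — endpoints in different components.
B–F (9): skip — B and F already connected.
D–F (9): skip — D and F already connected.
C–F (12): skip — C and F already connected.
A–C (14): add — endpoints in different components.
The 5th edge added is E–F.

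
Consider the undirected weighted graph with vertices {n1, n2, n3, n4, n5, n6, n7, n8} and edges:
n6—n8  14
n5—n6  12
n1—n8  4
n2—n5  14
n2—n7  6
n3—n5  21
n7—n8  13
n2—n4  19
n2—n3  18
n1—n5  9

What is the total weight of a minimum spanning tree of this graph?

81

Sort edges by weight, then run Kruskal:
n1—n8 (4): add — endpoints in different components.
n2—n7 (6): add — endpoints in different components.
n1—n5 (9): add — endpoints in different components.
n5—n6 (12): add — endpoints in different components.
n7—n8 (13): add — endpoints in different components.
n2—n5 (14): skip — n5 and n2 already connected.
n6—n8 (14): skip — n8 and n6 already connected.
n2—n3 (18): add — endpoints in different components.
n2—n4 (19): add — endpoints in different components.
MST edges: n1—n8, n2—n7, n1—n5, n5—n6, n7—n8, n2—n3, n2—n4; total weight 4+6+9+12+13+18+19 = 81.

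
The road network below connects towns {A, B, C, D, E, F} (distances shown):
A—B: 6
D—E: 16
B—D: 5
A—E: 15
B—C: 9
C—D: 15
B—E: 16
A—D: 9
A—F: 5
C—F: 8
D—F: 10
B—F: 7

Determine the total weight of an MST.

Grow the tree from D using Prim:
Step 1: frontier [B—D 5, A—D 9, D—F 10, C—D 15, D—E 16] → take B—D (5); add B.
Step 2: frontier [A—B 6, B—F 7, B—C 9, B—E 16, A—D 9, D—F 10, C—D 15, D—E 16] → take A—B (6); add A.
Step 3: frontier [A—F 5, A—E 15, B—F 7, B—C 9, B—E 16, D—F 10, C—D 15, D—E 16] → take A—F (5); add F.
Step 4: frontier [A—E 15, B—C 9, B—E 16, C—D 15, D—E 16, C—F 8] → take C—F (8); add C.
Step 5: frontier [A—E 15, B—E 16, D—E 16] → take A—E (15); add E.
MST edges: B—D, A—B, A—F, C—F, A—E; total weight 5+6+5+8+15 = 39.

39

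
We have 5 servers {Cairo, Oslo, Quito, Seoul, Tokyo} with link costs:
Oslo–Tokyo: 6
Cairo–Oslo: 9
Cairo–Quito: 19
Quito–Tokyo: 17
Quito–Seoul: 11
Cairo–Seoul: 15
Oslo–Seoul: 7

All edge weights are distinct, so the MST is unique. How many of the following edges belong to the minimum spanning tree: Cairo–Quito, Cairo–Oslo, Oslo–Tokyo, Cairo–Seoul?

Kruskal: consider edges lightest-first.
Oslo–Tokyo (6): add. Components now {Oslo,Tokyo} {Cairo} {Quito} {Seoul}
Oslo–Seoul (7): add. Components now {Oslo,Seoul,Tokyo} {Cairo} {Quito}
Cairo–Oslo (9): add. Components now {Cairo,Oslo,Seoul,Tokyo} {Quito}
Quito–Seoul (11): add. Components now {Cairo,Oslo,Quito,Seoul,Tokyo}
MST edge set: {Oslo–Tokyo, Oslo–Seoul, Cairo–Oslo, Quito–Seoul}.
Of the listed edges, {Cairo–Oslo, Oslo–Tokyo} are in the MST → 2.

2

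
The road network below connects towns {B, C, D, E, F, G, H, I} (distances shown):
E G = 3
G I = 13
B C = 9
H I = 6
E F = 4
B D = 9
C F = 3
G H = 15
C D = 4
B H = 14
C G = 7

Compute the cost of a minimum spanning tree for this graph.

Kruskal: consider edges lightest-first.
C F (3): add — endpoints in different components.
E G (3): add — endpoints in different components.
C D (4): add — endpoints in different components.
E F (4): add — endpoints in different components.
H I (6): add — endpoints in different components.
C G (7): skip — C and G already connected.
B C (9): add — endpoints in different components.
B D (9): skip — B and D already connected.
G I (13): add — endpoints in different components.
MST edges: C F, E G, C D, E F, H I, B C, G I; total weight 3+3+4+4+6+9+13 = 42.

42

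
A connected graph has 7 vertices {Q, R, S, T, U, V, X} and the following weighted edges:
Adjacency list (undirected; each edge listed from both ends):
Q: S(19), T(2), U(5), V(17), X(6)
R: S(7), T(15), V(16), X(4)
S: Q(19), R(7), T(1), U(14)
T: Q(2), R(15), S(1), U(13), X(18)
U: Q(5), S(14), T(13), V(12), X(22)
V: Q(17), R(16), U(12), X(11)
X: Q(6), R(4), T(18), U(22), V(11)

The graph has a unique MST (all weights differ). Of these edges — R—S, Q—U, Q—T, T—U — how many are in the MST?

Kruskal's algorithm — process edges by increasing weight (ties by edge label):
S—T (1): add — endpoints in different components.
Q—T (2): add — endpoints in different components.
R—X (4): add — endpoints in different components.
Q—U (5): add — endpoints in different components.
Q—X (6): add — endpoints in different components.
R—S (7): skip — S and R already connected.
V—X (11): add — endpoints in different components.
MST edge set: {S—T, Q—T, R—X, Q—U, Q—X, V—X}.
Of the listed edges, {Q—U, Q—T} are in the MST → 2.

2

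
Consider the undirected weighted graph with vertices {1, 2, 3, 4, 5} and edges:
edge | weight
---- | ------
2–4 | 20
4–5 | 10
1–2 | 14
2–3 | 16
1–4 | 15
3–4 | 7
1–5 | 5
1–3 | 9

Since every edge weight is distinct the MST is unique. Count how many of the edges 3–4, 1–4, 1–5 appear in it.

2

Kruskal's algorithm — process edges by increasing weight (ties by edge label):
1–5 (5): add. Components now {1,5} {2} {3} {4}
3–4 (7): add. Components now {1,5} {2} {3,4}
1–3 (9): add. Components now {1,3,4,5} {2}
4–5 (10): skip — 4 and 5 already connected.
1–2 (14): add. Components now {1,2,3,4,5}
MST edge set: {1–5, 3–4, 1–3, 1–2}.
Of the listed edges, {3–4, 1–5} are in the MST → 2.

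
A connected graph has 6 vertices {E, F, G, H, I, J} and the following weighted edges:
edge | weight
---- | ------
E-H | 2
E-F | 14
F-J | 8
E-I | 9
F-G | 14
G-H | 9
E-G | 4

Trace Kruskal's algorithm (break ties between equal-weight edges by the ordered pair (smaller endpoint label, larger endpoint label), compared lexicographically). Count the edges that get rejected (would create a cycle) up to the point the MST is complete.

Sort edges by weight, then run Kruskal:
E-H (2): add. Components now {E,H} {F} {G} {I} {J}
E-G (4): add. Components now {E,G,H} {F} {I} {J}
F-J (8): add. Components now {E,G,H} {F,J} {I}
E-I (9): add. Components now {E,G,H,I} {F,J}
G-H (9): skip — G and H already connected.
E-F (14): add. Components now {E,F,G,H,I,J}
Edges rejected before the tree was complete: 1.

1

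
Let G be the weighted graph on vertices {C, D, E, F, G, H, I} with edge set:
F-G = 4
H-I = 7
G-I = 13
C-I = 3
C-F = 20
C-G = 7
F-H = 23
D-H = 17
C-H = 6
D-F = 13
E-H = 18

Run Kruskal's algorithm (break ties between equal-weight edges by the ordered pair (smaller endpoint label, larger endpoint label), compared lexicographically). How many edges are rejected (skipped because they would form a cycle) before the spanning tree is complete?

Sort edges by weight, then run Kruskal:
C-I (3): add — endpoints in different components.
F-G (4): add — endpoints in different components.
C-H (6): add — endpoints in different components.
C-G (7): add — endpoints in different components.
H-I (7): skip — H and I already connected.
D-F (13): add — endpoints in different components.
G-I (13): skip — G and I already connected.
D-H (17): skip — D and H already connected.
E-H (18): add — endpoints in different components.
Edges rejected before the tree was complete: 3.

3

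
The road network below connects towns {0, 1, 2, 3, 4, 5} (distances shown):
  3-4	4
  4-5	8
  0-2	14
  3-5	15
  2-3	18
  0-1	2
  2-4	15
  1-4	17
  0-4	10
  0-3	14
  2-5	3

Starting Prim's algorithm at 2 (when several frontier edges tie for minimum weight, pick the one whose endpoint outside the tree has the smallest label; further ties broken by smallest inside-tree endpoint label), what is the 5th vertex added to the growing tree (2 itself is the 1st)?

Grow the tree from 2 using Prim:
Step 1: frontier [2-5 3, 0-2 14, 2-4 15, 2-3 18] → take 2-5 (3); add 5.
Step 2: frontier [0-2 14, 2-4 15, 2-3 18, 4-5 8, 3-5 15] → take 4-5 (8); add 4.
Step 3: frontier [0-2 14, 2-3 18, 3-4 4, 0-4 10, 1-4 17, 3-5 15] → take 3-4 (4); add 3.
Step 4: frontier [0-2 14, 0-3 14, 0-4 10, 1-4 17] → take 0-4 (10); add 0.
Step 5: frontier [0-1 2, 1-4 17] → take 0-1 (2); add 1.
Vertex order: 2, 5, 4, 3, 0, 1. The 5th vertex is 0.

0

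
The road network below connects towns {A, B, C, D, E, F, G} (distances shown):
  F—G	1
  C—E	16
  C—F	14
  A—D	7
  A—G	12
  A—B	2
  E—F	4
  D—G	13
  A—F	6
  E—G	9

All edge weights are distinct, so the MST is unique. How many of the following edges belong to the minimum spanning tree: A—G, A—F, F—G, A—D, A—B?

4

Sort edges by weight, then run Kruskal:
F—G (1): add — endpoints in different components.
A—B (2): add — endpoints in different components.
E—F (4): add — endpoints in different components.
A—F (6): add — endpoints in different components.
A—D (7): add — endpoints in different components.
E—G (9): skip — E and G already connected.
A—G (12): skip — A and G already connected.
D—G (13): skip — D and G already connected.
C—F (14): add — endpoints in different components.
MST edge set: {F—G, A—B, E—F, A—F, A—D, C—F}.
Of the listed edges, {A—F, F—G, A—D, A—B} are in the MST → 4.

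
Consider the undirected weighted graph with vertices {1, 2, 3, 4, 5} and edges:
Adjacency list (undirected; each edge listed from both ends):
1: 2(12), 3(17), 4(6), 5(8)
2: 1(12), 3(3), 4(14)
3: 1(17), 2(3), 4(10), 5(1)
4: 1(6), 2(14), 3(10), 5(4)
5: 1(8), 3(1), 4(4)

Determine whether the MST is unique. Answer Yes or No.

Kruskal: consider edges lightest-first.
3—5 (1): add. Components now {1} {2} {3,5} {4}
2—3 (3): add. Components now {1} {2,3,5} {4}
4—5 (4): add. Components now {1} {2,3,4,5}
1—4 (6): add. Components now {1,2,3,4,5}
Every non-tree edge has weight strictly greater than the heaviest edge on the tree path between its endpoints, so the MST is unique.

Yes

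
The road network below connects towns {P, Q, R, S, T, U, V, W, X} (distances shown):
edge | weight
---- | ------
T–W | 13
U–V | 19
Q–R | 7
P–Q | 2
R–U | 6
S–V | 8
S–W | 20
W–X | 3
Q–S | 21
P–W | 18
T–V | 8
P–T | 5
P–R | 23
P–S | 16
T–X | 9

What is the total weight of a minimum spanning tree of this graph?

48

Kruskal's algorithm — process edges by increasing weight (ties by edge label):
P–Q (2): add — endpoints in different components.
W–X (3): add — endpoints in different components.
P–T (5): add — endpoints in different components.
R–U (6): add — endpoints in different components.
Q–R (7): add — endpoints in different components.
S–V (8): add — endpoints in different components.
T–V (8): add — endpoints in different components.
T–X (9): add — endpoints in different components.
MST edges: P–Q, W–X, P–T, R–U, Q–R, S–V, T–V, T–X; total weight 2+3+5+6+7+8+8+9 = 48.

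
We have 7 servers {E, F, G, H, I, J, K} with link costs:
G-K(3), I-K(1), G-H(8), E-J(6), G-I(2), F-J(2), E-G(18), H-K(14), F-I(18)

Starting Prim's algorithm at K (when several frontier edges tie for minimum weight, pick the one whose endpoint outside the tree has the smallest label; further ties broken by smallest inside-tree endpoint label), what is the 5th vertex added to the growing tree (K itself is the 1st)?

E

Prim's algorithm from K:
Step 1: frontier [I-K 1, G-K 3, H-K 14] → take I-K (1); add I.
Step 2: frontier [G-I 2, F-I 18, G-K 3, H-K 14] → take G-I (2); add G.
Step 3: frontier [G-H 8, E-G 18, F-I 18, H-K 14] → take G-H (8); add H.
Step 4: frontier [E-G 18, F-I 18] → take E-G (18); add E.
Step 5: frontier [E-J 6, F-I 18] → take E-J (6); add J.
Step 6: frontier [F-I 18, F-J 2] → take F-J (2); add F.
Vertex order: K, I, G, H, E, J, F. The 5th vertex is E.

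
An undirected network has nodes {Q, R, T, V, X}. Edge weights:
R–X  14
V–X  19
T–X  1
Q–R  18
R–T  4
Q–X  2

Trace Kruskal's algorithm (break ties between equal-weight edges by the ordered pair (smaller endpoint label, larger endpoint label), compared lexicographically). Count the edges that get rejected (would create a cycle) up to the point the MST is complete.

Sort edges by weight, then run Kruskal:
T–X (1): add — endpoints in different components.
Q–X (2): add — endpoints in different components.
R–T (4): add — endpoints in different components.
R–X (14): skip — X and R already connected.
Q–R (18): skip — R and Q already connected.
V–X (19): add — endpoints in different components.
Edges rejected before the tree was complete: 2.

2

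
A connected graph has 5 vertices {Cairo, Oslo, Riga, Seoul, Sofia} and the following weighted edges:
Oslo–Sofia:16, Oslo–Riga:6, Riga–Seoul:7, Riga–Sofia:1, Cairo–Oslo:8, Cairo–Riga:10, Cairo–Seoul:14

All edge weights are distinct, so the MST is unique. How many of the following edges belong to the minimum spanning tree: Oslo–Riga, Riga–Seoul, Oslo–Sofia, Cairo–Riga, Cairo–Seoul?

Sort edges by weight, then run Kruskal:
Riga–Sofia (1): add. Components now {Cairo} {Riga,Sofia} {Oslo} {Seoul}
Oslo–Riga (6): add. Components now {Cairo} {Oslo,Riga,Sofia} {Seoul}
Riga–Seoul (7): add. Components now {Cairo} {Oslo,Riga,Seoul,Sofia}
Cairo–Oslo (8): add. Components now {Cairo,Oslo,Riga,Seoul,Sofia}
MST edge set: {Riga–Sofia, Oslo–Riga, Riga–Seoul, Cairo–Oslo}.
Of the listed edges, {Oslo–Riga, Riga–Seoul} are in the MST → 2.

2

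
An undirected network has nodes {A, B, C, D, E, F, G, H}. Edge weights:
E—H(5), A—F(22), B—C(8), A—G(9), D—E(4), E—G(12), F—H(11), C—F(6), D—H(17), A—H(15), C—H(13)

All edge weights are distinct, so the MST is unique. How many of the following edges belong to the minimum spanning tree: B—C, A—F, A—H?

1

Kruskal: consider edges lightest-first.
D—E (4): add — endpoints in different components.
E—H (5): add — endpoints in different components.
C—F (6): add — endpoints in different components.
B—C (8): add — endpoints in different components.
A—G (9): add — endpoints in different components.
F—H (11): add — endpoints in different components.
E—G (12): add — endpoints in different components.
MST edge set: {D—E, E—H, C—F, B—C, A—G, F—H, E—G}.
Of the listed edges, {B—C} are in the MST → 1.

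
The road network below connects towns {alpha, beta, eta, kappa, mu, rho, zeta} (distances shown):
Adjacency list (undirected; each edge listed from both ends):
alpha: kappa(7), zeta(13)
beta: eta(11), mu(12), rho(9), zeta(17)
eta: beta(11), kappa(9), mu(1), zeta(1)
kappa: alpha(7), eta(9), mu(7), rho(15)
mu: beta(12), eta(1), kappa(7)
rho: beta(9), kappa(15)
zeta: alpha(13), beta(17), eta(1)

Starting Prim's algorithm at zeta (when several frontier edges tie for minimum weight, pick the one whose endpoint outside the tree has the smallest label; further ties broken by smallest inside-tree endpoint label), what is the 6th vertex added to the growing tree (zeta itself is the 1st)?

Prim, starting at zeta.
Step 1: frontier [eta–zeta 1, alpha–zeta 13, beta–zeta 17] → take eta–zeta (1); add eta.
Step 2: frontier [eta–mu 1, eta–kappa 9, beta–eta 11, alpha–zeta 13, beta–zeta 17] → take eta–mu (1); add mu.
Step 3: frontier [eta–kappa 9, beta–eta 11, kappa–mu 7, beta–mu 12, alpha–zeta 13, beta–zeta 17] → take kappa–mu (7); add kappa.
Step 4: frontier [beta–eta 11, alpha–kappa 7, kappa–rho 15, beta–mu 12, alpha–zeta 13, beta–zeta 17] → take alpha–kappa (7); add alpha.
Step 5: frontier [beta–eta 11, kappa–rho 15, beta–mu 12, beta–zeta 17] → take beta–eta (11); add beta.
Step 6: frontier [beta–rho 9, kappa–rho 15] → take beta–rho (9); add rho.
Vertex order: zeta, eta, mu, kappa, alpha, beta, rho. The 6th vertex is beta.

beta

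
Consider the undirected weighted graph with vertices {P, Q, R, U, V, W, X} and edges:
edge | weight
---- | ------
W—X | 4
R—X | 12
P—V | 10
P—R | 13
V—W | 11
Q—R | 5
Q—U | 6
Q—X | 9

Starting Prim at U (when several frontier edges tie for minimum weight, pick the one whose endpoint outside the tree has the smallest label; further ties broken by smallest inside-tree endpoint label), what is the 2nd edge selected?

Prim, starting at U.
Step 1: frontier [Q—U 6] → take Q—U (6); add Q.
Step 2: frontier [Q—R 5, Q—X 9] → take Q—R (5); add R.
Step 3: frontier [Q—X 9, R—X 12, P—R 13] → take Q—X (9); add X.
Step 4: frontier [P—R 13, W—X 4] → take W—X (4); add W.
Step 5: frontier [P—R 13, V—W 11] → take V—W (11); add V.
Step 6: frontier [P—R 13, P—V 10] → take P—V (10); add P.
The 2nd edge added is Q—R.

Q-R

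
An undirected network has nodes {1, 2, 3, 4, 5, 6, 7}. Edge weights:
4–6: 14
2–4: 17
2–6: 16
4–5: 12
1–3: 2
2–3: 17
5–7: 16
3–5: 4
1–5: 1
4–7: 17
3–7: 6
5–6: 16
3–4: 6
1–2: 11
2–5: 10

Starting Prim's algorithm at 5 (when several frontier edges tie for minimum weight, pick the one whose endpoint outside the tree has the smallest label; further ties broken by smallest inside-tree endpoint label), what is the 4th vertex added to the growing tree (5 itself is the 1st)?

4

Prim, starting at 5.
Step 1: cheapest edge leaving the tree is 1–5 (1); add 1.
Step 2: cheapest edge leaving the tree is 1–3 (2); add 3.
Step 3: cheapest edge leaving the tree is 3–4 (6); add 4.
Step 4: cheapest edge leaving the tree is 3–7 (6); add 7.
Step 5: cheapest edge leaving the tree is 2–5 (10); add 2.
Step 6: cheapest edge leaving the tree is 4–6 (14); add 6.
Vertex order: 5, 1, 3, 4, 7, 2, 6. The 4th vertex is 4.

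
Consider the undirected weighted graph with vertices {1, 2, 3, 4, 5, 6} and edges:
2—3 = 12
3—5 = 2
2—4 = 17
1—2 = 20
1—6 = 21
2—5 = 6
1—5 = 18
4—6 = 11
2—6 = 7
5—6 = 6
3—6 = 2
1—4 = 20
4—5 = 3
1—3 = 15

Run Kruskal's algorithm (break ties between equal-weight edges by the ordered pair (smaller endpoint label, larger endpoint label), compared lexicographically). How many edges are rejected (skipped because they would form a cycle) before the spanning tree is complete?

4

Kruskal: consider edges lightest-first.
3—5 (2): add — endpoints in different components.
3—6 (2): add — endpoints in different components.
4—5 (3): add — endpoints in different components.
2—5 (6): add — endpoints in different components.
5—6 (6): skip — 5 and 6 already connected.
2—6 (7): skip — 2 and 6 already connected.
4—6 (11): skip — 4 and 6 already connected.
2—3 (12): skip — 2 and 3 already connected.
1—3 (15): add — endpoints in different components.
Edges rejected before the tree was complete: 4.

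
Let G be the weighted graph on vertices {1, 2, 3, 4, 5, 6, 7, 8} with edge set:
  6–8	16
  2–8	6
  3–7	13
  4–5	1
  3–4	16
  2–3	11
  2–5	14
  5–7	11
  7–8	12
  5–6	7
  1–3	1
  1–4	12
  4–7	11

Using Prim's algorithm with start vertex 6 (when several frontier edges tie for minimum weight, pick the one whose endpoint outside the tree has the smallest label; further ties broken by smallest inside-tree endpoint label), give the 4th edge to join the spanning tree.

1-4

Prim's algorithm from 6:
Step 1: cheapest edge leaving the tree is 5–6 (7); add 5.
Step 2: cheapest edge leaving the tree is 4–5 (1); add 4.
Step 3: cheapest edge leaving the tree is 4–7 (11); add 7.
Step 4: cheapest edge leaving the tree is 1–4 (12); add 1.
Step 5: cheapest edge leaving the tree is 1–3 (1); add 3.
Step 6: cheapest edge leaving the tree is 2–3 (11); add 2.
Step 7: cheapest edge leaving the tree is 2–8 (6); add 8.
The 4th edge added is 1–4.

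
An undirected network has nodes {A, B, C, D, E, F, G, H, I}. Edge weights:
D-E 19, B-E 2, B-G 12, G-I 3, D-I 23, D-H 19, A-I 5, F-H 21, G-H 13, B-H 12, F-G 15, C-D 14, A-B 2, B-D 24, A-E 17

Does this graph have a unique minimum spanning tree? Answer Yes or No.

No

Kruskal's algorithm — process edges by increasing weight (ties by edge label):
A-B (2): add — endpoints in different components.
B-E (2): add — endpoints in different components.
G-I (3): add — endpoints in different components.
A-I (5): add — endpoints in different components.
B-G (12): skip — B and G already connected.
B-H (12): add — endpoints in different components.
G-H (13): skip — G and H already connected.
C-D (14): add — endpoints in different components.
F-G (15): add — endpoints in different components.
A-E (17): skip — A and E already connected.
D-E (19): add — endpoints in different components.
Non-tree edge D-H has weight 19, equal to the heaviest edge on its tree cycle — swapping gives another MST of the same weight. Not unique.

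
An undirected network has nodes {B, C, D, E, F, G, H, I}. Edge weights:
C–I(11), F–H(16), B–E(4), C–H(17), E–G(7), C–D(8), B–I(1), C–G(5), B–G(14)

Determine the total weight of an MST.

58

Kruskal's algorithm — process edges by increasing weight (ties by edge label):
B–I (1): add — endpoints in different components.
B–E (4): add — endpoints in different components.
C–G (5): add — endpoints in different components.
E–G (7): add — endpoints in different components.
C–D (8): add — endpoints in different components.
C–I (11): skip — C and I already connected.
B–G (14): skip — B and G already connected.
F–H (16): add — endpoints in different components.
C–H (17): add — endpoints in different components.
MST edges: B–I, B–E, C–G, E–G, C–D, F–H, C–H; total weight 1+4+5+7+8+16+17 = 58.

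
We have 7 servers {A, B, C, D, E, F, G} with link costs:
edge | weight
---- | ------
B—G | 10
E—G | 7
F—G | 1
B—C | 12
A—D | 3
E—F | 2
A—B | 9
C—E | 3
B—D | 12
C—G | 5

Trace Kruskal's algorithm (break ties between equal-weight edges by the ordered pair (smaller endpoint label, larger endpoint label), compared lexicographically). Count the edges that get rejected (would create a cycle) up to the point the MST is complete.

2

Kruskal's algorithm — process edges by increasing weight (ties by edge label):
F—G (1): add — endpoints in different components.
E—F (2): add — endpoints in different components.
A—D (3): add — endpoints in different components.
C—E (3): add — endpoints in different components.
C—G (5): skip — C and G already connected.
E—G (7): skip — E and G already connected.
A—B (9): add — endpoints in different components.
B—G (10): add — endpoints in different components.
Edges rejected before the tree was complete: 2.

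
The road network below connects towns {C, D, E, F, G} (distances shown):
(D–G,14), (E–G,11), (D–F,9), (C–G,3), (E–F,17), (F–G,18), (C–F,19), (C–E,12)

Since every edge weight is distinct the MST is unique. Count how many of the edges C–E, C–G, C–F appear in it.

Kruskal: consider edges lightest-first.
C–G (3): add — endpoints in different components.
D–F (9): add — endpoints in different components.
E–G (11): add — endpoints in different components.
C–E (12): skip — C and E already connected.
D–G (14): add — endpoints in different components.
MST edge set: {C–G, D–F, E–G, D–G}.
Of the listed edges, {C–G} are in the MST → 1.

1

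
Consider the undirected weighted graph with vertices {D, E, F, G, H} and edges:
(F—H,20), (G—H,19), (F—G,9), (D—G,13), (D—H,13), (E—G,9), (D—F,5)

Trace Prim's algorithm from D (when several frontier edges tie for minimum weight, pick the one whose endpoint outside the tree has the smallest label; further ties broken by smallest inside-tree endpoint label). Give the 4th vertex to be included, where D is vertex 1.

E

Grow the tree from D using Prim:
Step 1: frontier [D—F 5, D—G 13, D—H 13] → take D—F (5); add F.
Step 2: frontier [D—G 13, D—H 13, F—G 9, F—H 20] → take F—G (9); add G.
Step 3: frontier [D—H 13, F—H 20, E—G 9, G—H 19] → take E—G (9); add E.
Step 4: frontier [D—H 13, F—H 20, G—H 19] → take D—H (13); add H.
Vertex order: D, F, G, E, H. The 4th vertex is E.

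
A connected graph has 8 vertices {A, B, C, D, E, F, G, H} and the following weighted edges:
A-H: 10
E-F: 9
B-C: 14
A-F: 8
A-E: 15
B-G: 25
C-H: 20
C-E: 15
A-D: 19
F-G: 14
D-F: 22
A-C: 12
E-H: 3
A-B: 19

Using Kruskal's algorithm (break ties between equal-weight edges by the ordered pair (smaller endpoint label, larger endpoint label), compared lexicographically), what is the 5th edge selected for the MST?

Sort edges by weight, then run Kruskal:
E-H (3): add — endpoints in different components.
A-F (8): add — endpoints in different components.
E-F (9): add — endpoints in different components.
A-H (10): skip — A and H already connected.
A-C (12): add — endpoints in different components.
B-C (14): add — endpoints in different components.
F-G (14): add — endpoints in different components.
A-E (15): skip — A and E already connected.
C-E (15): skip — C and E already connected.
A-B (19): skip — A and B already connected.
A-D (19): add — endpoints in different components.
The 5th edge added is B-C.

B-C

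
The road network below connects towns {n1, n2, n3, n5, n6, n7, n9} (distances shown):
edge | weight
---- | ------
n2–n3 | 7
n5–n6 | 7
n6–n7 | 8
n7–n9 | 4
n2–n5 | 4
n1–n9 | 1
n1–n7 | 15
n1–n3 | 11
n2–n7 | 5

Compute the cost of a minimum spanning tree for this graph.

Prim's algorithm from n1:
Step 1: cheapest edge leaving the tree is n1–n9 (1); add n9.
Step 2: cheapest edge leaving the tree is n7–n9 (4); add n7.
Step 3: cheapest edge leaving the tree is n2–n7 (5); add n2.
Step 4: cheapest edge leaving the tree is n2–n5 (4); add n5.
Step 5: cheapest edge leaving the tree is n2–n3 (7); add n3.
Step 6: cheapest edge leaving the tree is n5–n6 (7); add n6.
MST edges: n1–n9, n7–n9, n2–n7, n2–n5, n2–n3, n5–n6; total weight 1+4+5+4+7+7 = 28.

28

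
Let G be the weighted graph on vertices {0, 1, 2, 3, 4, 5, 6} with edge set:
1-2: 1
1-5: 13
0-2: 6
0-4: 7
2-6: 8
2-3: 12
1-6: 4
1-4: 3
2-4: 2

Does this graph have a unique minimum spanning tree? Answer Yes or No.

Yes

Kruskal's algorithm — process edges by increasing weight (ties by edge label):
1-2 (1): add — endpoints in different components.
2-4 (2): add — endpoints in different components.
1-4 (3): skip — 1 and 4 already connected.
1-6 (4): add — endpoints in different components.
0-2 (6): add — endpoints in different components.
0-4 (7): skip — 0 and 4 already connected.
2-6 (8): skip — 2 and 6 already connected.
2-3 (12): add — endpoints in different components.
1-5 (13): add — endpoints in different components.
Every non-tree edge has weight strictly greater than the heaviest edge on the tree path between its endpoints, so the MST is unique.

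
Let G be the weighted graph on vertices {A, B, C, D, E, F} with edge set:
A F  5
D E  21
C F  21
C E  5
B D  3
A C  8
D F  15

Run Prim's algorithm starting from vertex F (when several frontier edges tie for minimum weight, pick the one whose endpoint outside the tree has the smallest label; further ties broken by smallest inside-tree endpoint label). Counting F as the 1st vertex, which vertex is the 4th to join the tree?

E

Prim's algorithm from F:
Step 1: cheapest edge leaving the tree is A F (5); add A.
Step 2: cheapest edge leaving the tree is A C (8); add C.
Step 3: cheapest edge leaving the tree is C E (5); add E.
Step 4: cheapest edge leaving the tree is D F (15); add D.
Step 5: cheapest edge leaving the tree is B D (3); add B.
Vertex order: F, A, C, E, D, B. The 4th vertex is E.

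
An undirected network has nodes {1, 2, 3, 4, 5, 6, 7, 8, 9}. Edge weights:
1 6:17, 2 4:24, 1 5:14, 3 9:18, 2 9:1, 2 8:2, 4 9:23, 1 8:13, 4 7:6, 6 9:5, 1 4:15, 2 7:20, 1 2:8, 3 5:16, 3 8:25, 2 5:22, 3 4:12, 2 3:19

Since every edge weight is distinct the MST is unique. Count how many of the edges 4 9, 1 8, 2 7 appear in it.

0

Kruskal's algorithm — process edges by increasing weight (ties by edge label):
2 9 (1): add — endpoints in different components.
2 8 (2): add — endpoints in different components.
6 9 (5): add — endpoints in different components.
4 7 (6): add — endpoints in different components.
1 2 (8): add — endpoints in different components.
3 4 (12): add — endpoints in different components.
1 8 (13): skip — 1 and 8 already connected.
1 5 (14): add — endpoints in different components.
1 4 (15): add — endpoints in different components.
MST edge set: {2 9, 2 8, 6 9, 4 7, 1 2, 3 4, 1 5, 1 4}.
Of the listed edges, {} are in the MST → 0.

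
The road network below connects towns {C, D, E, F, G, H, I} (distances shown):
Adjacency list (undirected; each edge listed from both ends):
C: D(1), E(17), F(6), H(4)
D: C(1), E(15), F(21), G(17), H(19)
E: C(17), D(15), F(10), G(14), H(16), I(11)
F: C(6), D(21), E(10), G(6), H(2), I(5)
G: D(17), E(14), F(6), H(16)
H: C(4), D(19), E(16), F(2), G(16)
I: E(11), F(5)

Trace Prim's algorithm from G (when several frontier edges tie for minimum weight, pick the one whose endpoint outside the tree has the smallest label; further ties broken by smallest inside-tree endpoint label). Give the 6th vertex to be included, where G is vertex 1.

I

Grow the tree from G using Prim:
Step 1: cheapest edge leaving the tree is F-G (6); add F.
Step 2: cheapest edge leaving the tree is F-H (2); add H.
Step 3: cheapest edge leaving the tree is C-H (4); add C.
Step 4: cheapest edge leaving the tree is C-D (1); add D.
Step 5: cheapest edge leaving the tree is F-I (5); add I.
Step 6: cheapest edge leaving the tree is E-F (10); add E.
Vertex order: G, F, H, C, D, I, E. The 6th vertex is I.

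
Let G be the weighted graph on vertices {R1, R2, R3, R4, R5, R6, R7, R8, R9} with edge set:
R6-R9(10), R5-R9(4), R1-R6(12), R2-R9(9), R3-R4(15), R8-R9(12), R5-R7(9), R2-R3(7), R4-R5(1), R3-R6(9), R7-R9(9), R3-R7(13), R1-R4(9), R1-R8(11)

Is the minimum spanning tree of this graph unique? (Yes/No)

Kruskal: consider edges lightest-first.
R4-R5 (1): add — endpoints in different components.
R5-R9 (4): add — endpoints in different components.
R2-R3 (7): add — endpoints in different components.
R1-R4 (9): add — endpoints in different components.
R2-R9 (9): add — endpoints in different components.
R3-R6 (9): add — endpoints in different components.
R5-R7 (9): add — endpoints in different components.
R7-R9 (9): skip — R9 and R7 already connected.
R6-R9 (10): skip — R9 and R6 already connected.
R1-R8 (11): add — endpoints in different components.
Non-tree edge R7-R9 has weight 9, equal to the heaviest edge on its tree cycle — swapping gives another MST of the same weight. Not unique.

No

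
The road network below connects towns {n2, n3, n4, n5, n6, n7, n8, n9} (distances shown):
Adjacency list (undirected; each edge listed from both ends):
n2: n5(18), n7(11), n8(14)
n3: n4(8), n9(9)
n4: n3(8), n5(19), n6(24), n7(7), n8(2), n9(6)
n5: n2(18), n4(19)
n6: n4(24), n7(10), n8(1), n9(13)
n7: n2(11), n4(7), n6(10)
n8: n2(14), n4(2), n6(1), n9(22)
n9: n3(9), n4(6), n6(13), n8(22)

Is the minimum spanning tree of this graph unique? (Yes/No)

Kruskal's algorithm — process edges by increasing weight (ties by edge label):
n6 n8 (1): add — endpoints in different components.
n4 n8 (2): add — endpoints in different components.
n4 n9 (6): add — endpoints in different components.
n4 n7 (7): add — endpoints in different components.
n3 n4 (8): add — endpoints in different components.
n3 n9 (9): skip — n3 and n9 already connected.
n6 n7 (10): skip — n6 and n7 already connected.
n2 n7 (11): add — endpoints in different components.
n6 n9 (13): skip — n6 and n9 already connected.
n2 n8 (14): skip — n2 and n8 already connected.
n2 n5 (18): add — endpoints in different components.
Every non-tree edge has weight strictly greater than the heaviest edge on the tree path between its endpoints, so the MST is unique.

Yes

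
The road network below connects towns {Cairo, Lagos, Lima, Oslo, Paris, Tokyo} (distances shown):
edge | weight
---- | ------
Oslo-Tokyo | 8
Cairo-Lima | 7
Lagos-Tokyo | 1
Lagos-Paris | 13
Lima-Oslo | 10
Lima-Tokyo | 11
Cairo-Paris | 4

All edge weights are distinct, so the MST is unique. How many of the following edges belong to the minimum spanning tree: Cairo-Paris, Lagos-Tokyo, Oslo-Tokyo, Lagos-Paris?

Kruskal: consider edges lightest-first.
Lagos-Tokyo (1): add — endpoints in different components.
Cairo-Paris (4): add — endpoints in different components.
Cairo-Lima (7): add — endpoints in different components.
Oslo-Tokyo (8): add — endpoints in different components.
Lima-Oslo (10): add — endpoints in different components.
MST edge set: {Lagos-Tokyo, Cairo-Paris, Cairo-Lima, Oslo-Tokyo, Lima-Oslo}.
Of the listed edges, {Cairo-Paris, Lagos-Tokyo, Oslo-Tokyo} are in the MST → 3.

3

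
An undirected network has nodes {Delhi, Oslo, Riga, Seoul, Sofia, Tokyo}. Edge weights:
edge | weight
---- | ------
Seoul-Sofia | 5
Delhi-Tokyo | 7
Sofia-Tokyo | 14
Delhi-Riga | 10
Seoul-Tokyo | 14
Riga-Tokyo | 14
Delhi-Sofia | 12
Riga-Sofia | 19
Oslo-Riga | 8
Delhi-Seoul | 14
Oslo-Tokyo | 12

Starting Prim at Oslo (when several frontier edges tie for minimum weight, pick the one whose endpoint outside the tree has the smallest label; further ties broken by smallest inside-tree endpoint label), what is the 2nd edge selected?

Delhi-Riga

Prim, starting at Oslo.
Step 1: frontier [Oslo-Riga 8, Oslo-Tokyo 12] → take Oslo-Riga (8); add Riga.
Step 2: frontier [Oslo-Tokyo 12, Delhi-Riga 10, Riga-Tokyo 14, Riga-Sofia 19] → take Delhi-Riga (10); add Delhi.
Step 3: frontier [Delhi-Tokyo 7, Delhi-Sofia 12, Delhi-Seoul 14, Oslo-Tokyo 12, Riga-Tokyo 14, Riga-Sofia 19] → take Delhi-Tokyo (7); add Tokyo.
Step 4: frontier [Delhi-Sofia 12, Delhi-Seoul 14, Riga-Sofia 19, Seoul-Tokyo 14, Sofia-Tokyo 14] → take Delhi-Sofia (12); add Sofia.
Step 5: frontier [Delhi-Seoul 14, Seoul-Sofia 5, Seoul-Tokyo 14] → take Seoul-Sofia (5); add Seoul.
The 2nd edge added is Delhi-Riga.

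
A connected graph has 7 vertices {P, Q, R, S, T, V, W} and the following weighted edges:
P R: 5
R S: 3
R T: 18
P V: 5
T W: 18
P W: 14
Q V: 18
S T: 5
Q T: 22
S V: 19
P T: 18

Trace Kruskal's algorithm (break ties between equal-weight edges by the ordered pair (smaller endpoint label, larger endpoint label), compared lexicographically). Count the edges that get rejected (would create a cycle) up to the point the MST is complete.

Kruskal: consider edges lightest-first.
R S (3): add — endpoints in different components.
P R (5): add — endpoints in different components.
P V (5): add — endpoints in different components.
S T (5): add — endpoints in different components.
P W (14): add — endpoints in different components.
P T (18): skip — T and P already connected.
Q V (18): add — endpoints in different components.
Edges rejected before the tree was complete: 1.

1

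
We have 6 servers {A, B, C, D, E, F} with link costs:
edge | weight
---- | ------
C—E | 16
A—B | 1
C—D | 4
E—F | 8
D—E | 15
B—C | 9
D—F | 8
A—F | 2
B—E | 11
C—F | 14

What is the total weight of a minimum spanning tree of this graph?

23

Grow the tree from A using Prim:
Step 1: cheapest edge leaving the tree is A—B (1); add B.
Step 2: cheapest edge leaving the tree is A—F (2); add F.
Step 3: cheapest edge leaving the tree is D—F (8); add D.
Step 4: cheapest edge leaving the tree is C—D (4); add C.
Step 5: cheapest edge leaving the tree is E—F (8); add E.
MST edges: A—B, A—F, D—F, C—D, E—F; total weight 1+2+8+4+8 = 23.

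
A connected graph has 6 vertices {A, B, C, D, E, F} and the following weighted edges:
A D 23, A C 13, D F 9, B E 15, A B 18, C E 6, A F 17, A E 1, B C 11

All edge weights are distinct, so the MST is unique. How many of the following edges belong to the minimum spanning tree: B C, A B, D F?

2

Kruskal's algorithm — process edges by increasing weight (ties by edge label):
A E (1): add — endpoints in different components.
C E (6): add — endpoints in different components.
D F (9): add — endpoints in different components.
B C (11): add — endpoints in different components.
A C (13): skip — A and C already connected.
B E (15): skip — B and E already connected.
A F (17): add — endpoints in different components.
MST edge set: {A E, C E, D F, B C, A F}.
Of the listed edges, {B C, D F} are in the MST → 2.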